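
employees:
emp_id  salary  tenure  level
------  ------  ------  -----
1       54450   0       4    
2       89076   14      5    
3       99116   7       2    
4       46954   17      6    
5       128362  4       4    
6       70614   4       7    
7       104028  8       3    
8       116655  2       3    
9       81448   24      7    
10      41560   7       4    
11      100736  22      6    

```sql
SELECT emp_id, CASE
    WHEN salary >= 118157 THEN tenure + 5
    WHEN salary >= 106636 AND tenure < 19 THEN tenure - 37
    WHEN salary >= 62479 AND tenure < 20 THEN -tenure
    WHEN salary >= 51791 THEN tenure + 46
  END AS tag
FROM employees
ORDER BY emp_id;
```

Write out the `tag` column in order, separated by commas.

46, -14, -7, NULL, 9, -4, -8, -35, 70, NULL, 68

emp_id=1: salary >= 51791 → 46
emp_id=2: salary >= 62479 AND tenure < 20 → -14
emp_id=3: salary >= 62479 AND tenure < 20 → -7
emp_id=4: (no match → NULL) → NULL
emp_id=5: salary >= 118157 → 9
emp_id=6: salary >= 62479 AND tenure < 20 → -4
emp_id=7: salary >= 62479 AND tenure < 20 → -8
emp_id=8: salary >= 106636 AND tenure < 19 → -35
emp_id=9: salary >= 51791 → 70
emp_id=10: (no match → NULL) → NULL
emp_id=11: salary >= 51791 → 68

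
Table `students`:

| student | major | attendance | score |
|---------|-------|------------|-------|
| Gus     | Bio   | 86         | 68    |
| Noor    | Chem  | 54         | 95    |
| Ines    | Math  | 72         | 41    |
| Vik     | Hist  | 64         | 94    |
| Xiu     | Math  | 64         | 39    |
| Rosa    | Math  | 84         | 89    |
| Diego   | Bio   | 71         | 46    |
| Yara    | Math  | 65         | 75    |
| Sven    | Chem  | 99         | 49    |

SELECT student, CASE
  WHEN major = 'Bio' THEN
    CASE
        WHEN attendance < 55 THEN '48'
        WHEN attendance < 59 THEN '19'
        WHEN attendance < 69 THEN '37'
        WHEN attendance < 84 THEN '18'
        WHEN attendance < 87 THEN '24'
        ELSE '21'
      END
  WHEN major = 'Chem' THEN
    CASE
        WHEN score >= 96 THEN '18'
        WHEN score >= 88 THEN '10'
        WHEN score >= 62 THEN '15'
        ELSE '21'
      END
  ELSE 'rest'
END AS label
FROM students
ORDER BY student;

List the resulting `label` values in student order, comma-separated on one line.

student=Diego: major='Bio' → inner[attendance < 84] → 18
student=Gus: major='Bio' → inner[attendance < 87] → 24
student=Ines: major='Math' → outer ELSE → rest
student=Noor: major='Chem' → inner[score >= 88] → 10
student=Rosa: major='Math' → outer ELSE → rest
student=Sven: major='Chem' → inner[ELSE] → 21
student=Vik: major='Hist' → outer ELSE → rest
student=Xiu: major='Math' → outer ELSE → rest
student=Yara: major='Math' → outer ELSE → rest

18, 24, rest, 10, rest, 21, rest, rest, rest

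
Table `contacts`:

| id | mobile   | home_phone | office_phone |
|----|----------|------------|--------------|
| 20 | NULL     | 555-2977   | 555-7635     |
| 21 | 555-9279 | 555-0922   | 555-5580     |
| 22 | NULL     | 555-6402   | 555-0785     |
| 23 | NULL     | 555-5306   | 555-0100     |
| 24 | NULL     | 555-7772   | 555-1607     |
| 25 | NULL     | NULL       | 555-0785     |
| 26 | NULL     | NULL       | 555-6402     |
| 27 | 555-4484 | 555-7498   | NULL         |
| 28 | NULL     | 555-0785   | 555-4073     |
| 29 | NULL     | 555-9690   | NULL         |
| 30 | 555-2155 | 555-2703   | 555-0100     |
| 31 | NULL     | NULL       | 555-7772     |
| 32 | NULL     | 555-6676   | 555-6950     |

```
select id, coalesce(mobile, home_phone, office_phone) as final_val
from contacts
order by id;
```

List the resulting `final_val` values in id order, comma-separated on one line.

id=20: mobile=NULL, home_phone=555-2977 → 555-2977
id=21: mobile=555-9279 → 555-9279
id=22: mobile=NULL, home_phone=555-6402 → 555-6402
id=23: mobile=NULL, home_phone=555-5306 → 555-5306
id=24: mobile=NULL, home_phone=555-7772 → 555-7772
id=25: mobile=NULL, home_phone=NULL, office_phone=555-0785 → 555-0785
id=26: mobile=NULL, home_phone=NULL, office_phone=555-6402 → 555-6402
id=27: mobile=555-4484 → 555-4484
id=28: mobile=NULL, home_phone=555-0785 → 555-0785
id=29: mobile=NULL, home_phone=555-9690 → 555-9690
id=30: mobile=555-2155 → 555-2155
id=31: mobile=NULL, home_phone=NULL, office_phone=555-7772 → 555-7772
id=32: mobile=NULL, home_phone=555-6676 → 555-6676

555-2977, 555-9279, 555-6402, 555-5306, 555-7772, 555-0785, 555-6402, 555-4484, 555-0785, 555-9690, 555-2155, 555-7772, 555-6676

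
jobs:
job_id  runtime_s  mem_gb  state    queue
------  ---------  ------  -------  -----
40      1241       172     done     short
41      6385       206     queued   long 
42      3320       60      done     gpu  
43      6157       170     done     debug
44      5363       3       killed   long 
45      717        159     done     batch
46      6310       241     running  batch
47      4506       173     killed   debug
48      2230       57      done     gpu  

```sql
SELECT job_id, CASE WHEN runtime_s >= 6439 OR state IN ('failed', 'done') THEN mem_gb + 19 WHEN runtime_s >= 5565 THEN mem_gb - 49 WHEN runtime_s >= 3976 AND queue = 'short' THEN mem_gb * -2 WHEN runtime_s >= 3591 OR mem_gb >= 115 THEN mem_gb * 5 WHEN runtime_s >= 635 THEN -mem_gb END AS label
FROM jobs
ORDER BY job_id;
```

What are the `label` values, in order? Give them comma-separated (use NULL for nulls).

job_id=40: runtime_s >= 6439 OR state IN ('failed', 'done') → 191
job_id=41: runtime_s >= 5565 → 157
job_id=42: runtime_s >= 6439 OR state IN ('failed', 'done') → 79
job_id=43: runtime_s >= 6439 OR state IN ('failed', 'done') → 189
job_id=44: runtime_s >= 3591 OR mem_gb >= 115 → 15
job_id=45: runtime_s >= 6439 OR state IN ('failed', 'done') → 178
job_id=46: runtime_s >= 5565 → 192
job_id=47: runtime_s >= 3591 OR mem_gb >= 115 → 865
job_id=48: runtime_s >= 6439 OR state IN ('failed', 'done') → 76

191, 157, 79, 189, 15, 178, 192, 865, 76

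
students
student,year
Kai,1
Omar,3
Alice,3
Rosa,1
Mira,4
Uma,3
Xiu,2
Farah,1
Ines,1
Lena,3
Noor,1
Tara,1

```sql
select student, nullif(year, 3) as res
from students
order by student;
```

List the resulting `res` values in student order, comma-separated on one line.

student=Alice: year=3 vs 3: equal → NULL
student=Farah: year=1 vs 3: differ → 1
student=Ines: year=1 vs 3: differ → 1
student=Kai: year=1 vs 3: differ → 1
student=Lena: year=3 vs 3: equal → NULL
student=Mira: year=4 vs 3: differ → 4
student=Noor: year=1 vs 3: differ → 1
student=Omar: year=3 vs 3: equal → NULL
student=Rosa: year=1 vs 3: differ → 1
student=Tara: year=1 vs 3: differ → 1
student=Uma: year=3 vs 3: equal → NULL
student=Xiu: year=2 vs 3: differ → 2

NULL, 1, 1, 1, NULL, 4, 1, NULL, 1, 1, NULL, 2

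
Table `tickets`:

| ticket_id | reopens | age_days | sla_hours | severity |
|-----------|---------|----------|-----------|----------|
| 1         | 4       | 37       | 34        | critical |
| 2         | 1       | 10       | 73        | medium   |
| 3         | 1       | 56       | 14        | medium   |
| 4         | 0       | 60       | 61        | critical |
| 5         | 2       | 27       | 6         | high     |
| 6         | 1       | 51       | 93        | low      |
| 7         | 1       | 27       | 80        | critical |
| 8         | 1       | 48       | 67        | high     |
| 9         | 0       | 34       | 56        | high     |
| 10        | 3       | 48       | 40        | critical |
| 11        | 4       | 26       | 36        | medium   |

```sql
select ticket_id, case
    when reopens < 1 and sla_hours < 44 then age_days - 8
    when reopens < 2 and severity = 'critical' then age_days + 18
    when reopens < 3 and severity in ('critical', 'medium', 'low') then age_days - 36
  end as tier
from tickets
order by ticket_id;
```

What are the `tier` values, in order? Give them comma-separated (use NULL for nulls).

ticket_id=1: (no match → NULL) → NULL
ticket_id=2: reopens < 3 and severity in ('critical', 'medium', 'low') → -26
ticket_id=3: reopens < 3 and severity in ('critical', 'medium', 'low') → 20
ticket_id=4: reopens < 2 and severity = 'critical' → 78
ticket_id=5: (no match → NULL) → NULL
ticket_id=6: reopens < 3 and severity in ('critical', 'medium', 'low') → 15
ticket_id=7: reopens < 2 and severity = 'critical' → 45
ticket_id=8: (no match → NULL) → NULL
ticket_id=9: (no match → NULL) → NULL
ticket_id=10: (no match → NULL) → NULL
ticket_id=11: (no match → NULL) → NULL

NULL, -26, 20, 78, NULL, 15, 45, NULL, NULL, NULL, NULL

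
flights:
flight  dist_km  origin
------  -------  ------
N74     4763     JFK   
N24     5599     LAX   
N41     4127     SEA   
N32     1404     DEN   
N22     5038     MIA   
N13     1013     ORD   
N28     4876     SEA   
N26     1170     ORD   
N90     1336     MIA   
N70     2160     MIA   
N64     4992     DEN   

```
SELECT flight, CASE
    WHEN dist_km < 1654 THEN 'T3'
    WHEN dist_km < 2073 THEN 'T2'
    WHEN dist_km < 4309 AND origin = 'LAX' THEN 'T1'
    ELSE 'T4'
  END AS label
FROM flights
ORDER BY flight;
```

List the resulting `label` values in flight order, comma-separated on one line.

flight=N13: dist_km < 1654 → T3
flight=N22: ELSE → T4
flight=N24: ELSE → T4
flight=N26: dist_km < 1654 → T3
flight=N28: ELSE → T4
flight=N32: dist_km < 1654 → T3
flight=N41: ELSE → T4
flight=N64: ELSE → T4
flight=N70: ELSE → T4
flight=N74: ELSE → T4
flight=N90: dist_km < 1654 → T3

T3, T4, T4, T3, T4, T3, T4, T4, T4, T4, T3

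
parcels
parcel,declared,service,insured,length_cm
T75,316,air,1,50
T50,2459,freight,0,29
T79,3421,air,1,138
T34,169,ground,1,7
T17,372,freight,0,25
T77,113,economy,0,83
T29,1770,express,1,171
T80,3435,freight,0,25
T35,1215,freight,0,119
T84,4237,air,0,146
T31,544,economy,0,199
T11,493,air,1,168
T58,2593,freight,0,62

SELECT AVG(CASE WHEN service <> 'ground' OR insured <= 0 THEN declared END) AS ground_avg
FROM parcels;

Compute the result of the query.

parcel=T75: ✓ → 316
parcel=T50: ✓ → 2459
parcel=T79: ✓ → 3421
parcel=T34: ✗
parcel=T17: ✓ → 372
parcel=T77: ✓ → 113
parcel=T29: ✓ → 1770
parcel=T80: ✓ → 3435
parcel=T35: ✓ → 1215
parcel=T84: ✓ → 4237
parcel=T31: ✓ → 544
parcel=T11: ✓ → 493
parcel=T58: ✓ → 2593
ground_avg = (316 + 2459 + 3421 + 372 + 113 + 1770 + 3435 + 1215 + 4237 + 544 + 493 + 2593) / 12 = 1747.3333333333

1747.3333333333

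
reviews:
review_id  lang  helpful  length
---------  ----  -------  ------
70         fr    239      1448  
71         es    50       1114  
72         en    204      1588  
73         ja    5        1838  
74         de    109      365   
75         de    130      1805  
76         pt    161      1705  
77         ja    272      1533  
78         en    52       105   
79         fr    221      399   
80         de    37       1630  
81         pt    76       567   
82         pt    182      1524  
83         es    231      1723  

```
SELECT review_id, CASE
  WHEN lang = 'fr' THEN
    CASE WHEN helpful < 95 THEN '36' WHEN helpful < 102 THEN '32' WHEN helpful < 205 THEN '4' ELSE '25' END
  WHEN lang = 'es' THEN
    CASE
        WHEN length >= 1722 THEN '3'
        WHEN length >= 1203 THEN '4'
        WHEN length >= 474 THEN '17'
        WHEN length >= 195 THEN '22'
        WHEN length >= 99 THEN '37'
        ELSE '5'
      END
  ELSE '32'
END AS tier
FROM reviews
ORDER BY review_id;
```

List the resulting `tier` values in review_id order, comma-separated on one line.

25, 17, 32, 32, 32, 32, 32, 32, 32, 25, 32, 32, 32, 3

review_id=70: lang='fr' → inner[ELSE] → 25
review_id=71: lang='es' → inner[length >= 474] → 17
review_id=72: lang='en' → outer ELSE → 32
review_id=73: lang='ja' → outer ELSE → 32
review_id=74: lang='de' → outer ELSE → 32
review_id=75: lang='de' → outer ELSE → 32
review_id=76: lang='pt' → outer ELSE → 32
review_id=77: lang='ja' → outer ELSE → 32
review_id=78: lang='en' → outer ELSE → 32
review_id=79: lang='fr' → inner[ELSE] → 25
review_id=80: lang='de' → outer ELSE → 32
review_id=81: lang='pt' → outer ELSE → 32
review_id=82: lang='pt' → outer ELSE → 32
review_id=83: lang='es' → inner[length >= 1722] → 3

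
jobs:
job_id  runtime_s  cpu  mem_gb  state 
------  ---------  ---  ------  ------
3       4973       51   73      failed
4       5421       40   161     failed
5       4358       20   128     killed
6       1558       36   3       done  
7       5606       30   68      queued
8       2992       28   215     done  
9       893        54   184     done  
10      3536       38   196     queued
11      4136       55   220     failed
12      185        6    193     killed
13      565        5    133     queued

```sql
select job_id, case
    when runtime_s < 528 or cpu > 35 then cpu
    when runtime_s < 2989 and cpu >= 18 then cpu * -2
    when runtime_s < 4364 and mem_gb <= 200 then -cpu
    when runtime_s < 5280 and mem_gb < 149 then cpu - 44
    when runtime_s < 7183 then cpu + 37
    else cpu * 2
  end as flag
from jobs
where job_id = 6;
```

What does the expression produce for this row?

36

job_id = 6: runtime_s=1558, cpu=36, mem_gb=3, state=done.
runtime_s < 528 or cpu > 35 → true → 36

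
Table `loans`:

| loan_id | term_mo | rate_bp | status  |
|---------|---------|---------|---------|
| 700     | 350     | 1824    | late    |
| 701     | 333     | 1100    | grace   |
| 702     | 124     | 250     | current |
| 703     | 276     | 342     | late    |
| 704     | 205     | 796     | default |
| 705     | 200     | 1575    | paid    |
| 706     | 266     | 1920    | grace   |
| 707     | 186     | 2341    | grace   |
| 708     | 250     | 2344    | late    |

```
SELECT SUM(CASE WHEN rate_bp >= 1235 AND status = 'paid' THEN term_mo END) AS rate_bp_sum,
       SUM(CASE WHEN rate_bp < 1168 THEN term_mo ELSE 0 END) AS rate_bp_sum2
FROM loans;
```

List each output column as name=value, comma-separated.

rate_bp_sum=200, rate_bp_sum2=938

[rate_bp_sum: rate_bp >= 1235 AND status = 'paid']
loan_id=700: ✗
loan_id=701: ✗
loan_id=702: ✗
loan_id=703: ✗
loan_id=704: ✗
loan_id=705: ✓ → 200
loan_id=706: ✗
loan_id=707: ✗
loan_id=708: ✗
rate_bp_sum = 200
—
[rate_bp_sum2: rate_bp < 1168]
loan_id=700: ✗
loan_id=701: ✓ → 333
loan_id=702: ✓ → 124
loan_id=703: ✓ → 276
loan_id=704: ✓ → 205
loan_id=705: ✗
loan_id=706: ✗
loan_id=707: ✗
loan_id=708: ✗
rate_bp_sum2 = 333 + 124 + 276 + 205 = 938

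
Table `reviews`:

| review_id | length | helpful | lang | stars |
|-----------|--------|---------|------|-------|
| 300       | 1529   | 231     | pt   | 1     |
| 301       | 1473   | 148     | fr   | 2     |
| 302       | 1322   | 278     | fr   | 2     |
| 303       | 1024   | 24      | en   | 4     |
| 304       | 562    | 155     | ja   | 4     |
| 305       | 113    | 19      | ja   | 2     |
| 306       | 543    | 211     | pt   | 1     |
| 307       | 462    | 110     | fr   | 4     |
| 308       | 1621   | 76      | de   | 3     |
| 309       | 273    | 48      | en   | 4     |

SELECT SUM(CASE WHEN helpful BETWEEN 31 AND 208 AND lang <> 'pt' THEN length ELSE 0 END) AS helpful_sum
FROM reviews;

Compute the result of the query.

4391

review_id=300: ✗
review_id=301: ✓ → 1473
review_id=302: ✗
review_id=303: ✗
review_id=304: ✓ → 562
review_id=305: ✗
review_id=306: ✗
review_id=307: ✓ → 462
review_id=308: ✓ → 1621
review_id=309: ✓ → 273
helpful_sum = 1473 + 562 + 462 + 1621 + 273 = 4391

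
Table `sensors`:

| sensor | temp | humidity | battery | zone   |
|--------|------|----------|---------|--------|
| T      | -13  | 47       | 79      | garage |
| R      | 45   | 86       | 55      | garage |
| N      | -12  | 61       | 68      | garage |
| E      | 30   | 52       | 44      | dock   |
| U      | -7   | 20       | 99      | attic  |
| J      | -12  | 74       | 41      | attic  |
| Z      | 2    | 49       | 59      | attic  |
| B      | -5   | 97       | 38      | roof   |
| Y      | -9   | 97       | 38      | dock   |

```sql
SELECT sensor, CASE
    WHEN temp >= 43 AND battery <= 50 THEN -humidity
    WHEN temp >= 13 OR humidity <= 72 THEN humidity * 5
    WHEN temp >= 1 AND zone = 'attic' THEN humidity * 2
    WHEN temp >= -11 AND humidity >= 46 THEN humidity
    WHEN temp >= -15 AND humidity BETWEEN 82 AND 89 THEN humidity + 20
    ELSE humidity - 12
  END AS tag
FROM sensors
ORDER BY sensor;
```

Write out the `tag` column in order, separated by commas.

97, 260, 62, 305, 430, 235, 100, 97, 245

sensor=B: temp >= -11 AND humidity >= 46 → 97
sensor=E: temp >= 13 OR humidity <= 72 → 260
sensor=J: ELSE → 62
sensor=N: temp >= 13 OR humidity <= 72 → 305
sensor=R: temp >= 13 OR humidity <= 72 → 430
sensor=T: temp >= 13 OR humidity <= 72 → 235
sensor=U: temp >= 13 OR humidity <= 72 → 100
sensor=Y: temp >= -11 AND humidity >= 46 → 97
sensor=Z: temp >= 13 OR humidity <= 72 → 245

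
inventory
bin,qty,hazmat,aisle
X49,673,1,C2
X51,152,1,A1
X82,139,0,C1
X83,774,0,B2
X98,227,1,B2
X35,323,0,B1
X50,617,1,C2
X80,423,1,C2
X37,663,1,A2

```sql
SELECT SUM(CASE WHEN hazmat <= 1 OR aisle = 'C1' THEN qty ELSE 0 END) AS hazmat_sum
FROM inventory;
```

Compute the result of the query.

bin=X49: ✓ → 673
bin=X51: ✓ → 152
bin=X82: ✓ → 139
bin=X83: ✓ → 774
bin=X98: ✓ → 227
bin=X35: ✓ → 323
bin=X50: ✓ → 617
bin=X80: ✓ → 423
bin=X37: ✓ → 663
hazmat_sum = 673 + 152 + 139 + 774 + 227 + 323 + 617 + 423 + 663 = 3991

3991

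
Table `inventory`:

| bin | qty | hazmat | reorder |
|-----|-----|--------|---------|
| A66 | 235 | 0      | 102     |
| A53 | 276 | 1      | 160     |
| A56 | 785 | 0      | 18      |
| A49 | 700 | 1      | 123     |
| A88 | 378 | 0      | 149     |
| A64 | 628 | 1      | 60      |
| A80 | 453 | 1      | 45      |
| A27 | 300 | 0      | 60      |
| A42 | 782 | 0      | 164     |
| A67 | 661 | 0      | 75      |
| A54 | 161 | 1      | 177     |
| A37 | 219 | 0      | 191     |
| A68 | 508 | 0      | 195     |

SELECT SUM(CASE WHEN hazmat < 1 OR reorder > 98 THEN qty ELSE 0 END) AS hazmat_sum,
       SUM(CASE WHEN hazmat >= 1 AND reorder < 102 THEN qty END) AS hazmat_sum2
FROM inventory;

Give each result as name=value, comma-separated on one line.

hazmat_sum=5005, hazmat_sum2=1081

[hazmat_sum: hazmat < 1 OR reorder > 98]
bin=A66: ✓ → 235
bin=A53: ✓ → 276
bin=A56: ✓ → 785
bin=A49: ✓ → 700
bin=A88: ✓ → 378
bin=A64: ✗
bin=A80: ✗
bin=A27: ✓ → 300
bin=A42: ✓ → 782
bin=A67: ✓ → 661
bin=A54: ✓ → 161
bin=A37: ✓ → 219
bin=A68: ✓ → 508
hazmat_sum = 235 + 276 + 785 + 700 + 378 + 300 + 782 + 661 + 161 + 219 + 508 = 5005
—
[hazmat_sum2: hazmat >= 1 AND reorder < 102]
bin=A66: ✗
bin=A53: ✗
bin=A56: ✗
bin=A49: ✗
bin=A88: ✗
bin=A64: ✓ → 628
bin=A80: ✓ → 453
bin=A27: ✗
bin=A42: ✗
bin=A67: ✗
bin=A54: ✗
bin=A37: ✗
bin=A68: ✗
hazmat_sum2 = 628 + 453 = 1081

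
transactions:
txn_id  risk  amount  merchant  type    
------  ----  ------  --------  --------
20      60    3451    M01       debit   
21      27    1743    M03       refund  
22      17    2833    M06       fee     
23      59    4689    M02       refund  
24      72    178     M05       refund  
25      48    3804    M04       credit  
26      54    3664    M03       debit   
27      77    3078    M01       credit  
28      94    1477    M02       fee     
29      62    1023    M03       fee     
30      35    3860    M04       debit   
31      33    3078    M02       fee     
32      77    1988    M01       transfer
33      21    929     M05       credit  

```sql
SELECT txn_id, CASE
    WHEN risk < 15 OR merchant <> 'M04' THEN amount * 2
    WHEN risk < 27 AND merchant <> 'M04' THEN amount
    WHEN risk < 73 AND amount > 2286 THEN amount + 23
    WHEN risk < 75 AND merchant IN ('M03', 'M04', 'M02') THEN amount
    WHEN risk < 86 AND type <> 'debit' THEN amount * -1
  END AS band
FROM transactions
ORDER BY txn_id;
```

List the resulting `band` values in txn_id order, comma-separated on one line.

6902, 3486, 5666, 9378, 356, 3827, 7328, 6156, 2954, 2046, 3883, 6156, 3976, 1858

txn_id=20: risk < 15 OR merchant <> 'M04' → 6902
txn_id=21: risk < 15 OR merchant <> 'M04' → 3486
txn_id=22: risk < 15 OR merchant <> 'M04' → 5666
txn_id=23: risk < 15 OR merchant <> 'M04' → 9378
txn_id=24: risk < 15 OR merchant <> 'M04' → 356
txn_id=25: risk < 73 AND amount > 2286 → 3827
txn_id=26: risk < 15 OR merchant <> 'M04' → 7328
txn_id=27: risk < 15 OR merchant <> 'M04' → 6156
txn_id=28: risk < 15 OR merchant <> 'M04' → 2954
txn_id=29: risk < 15 OR merchant <> 'M04' → 2046
txn_id=30: risk < 73 AND amount > 2286 → 3883
txn_id=31: risk < 15 OR merchant <> 'M04' → 6156
txn_id=32: risk < 15 OR merchant <> 'M04' → 3976
txn_id=33: risk < 15 OR merchant <> 'M04' → 1858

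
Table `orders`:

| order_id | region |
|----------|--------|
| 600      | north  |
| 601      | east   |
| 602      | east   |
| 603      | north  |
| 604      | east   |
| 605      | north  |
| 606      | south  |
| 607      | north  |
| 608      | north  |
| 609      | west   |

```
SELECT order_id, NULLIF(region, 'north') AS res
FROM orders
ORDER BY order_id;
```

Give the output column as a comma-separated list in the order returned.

order_id=600: region=north vs north: equal → NULL
order_id=601: region=east vs north: differ → east
order_id=602: region=east vs north: differ → east
order_id=603: region=north vs north: equal → NULL
order_id=604: region=east vs north: differ → east
order_id=605: region=north vs north: equal → NULL
order_id=606: region=south vs north: differ → south
order_id=607: region=north vs north: equal → NULL
order_id=608: region=north vs north: equal → NULL
order_id=609: region=west vs north: differ → west

NULL, east, east, NULL, east, NULL, south, NULL, NULL, west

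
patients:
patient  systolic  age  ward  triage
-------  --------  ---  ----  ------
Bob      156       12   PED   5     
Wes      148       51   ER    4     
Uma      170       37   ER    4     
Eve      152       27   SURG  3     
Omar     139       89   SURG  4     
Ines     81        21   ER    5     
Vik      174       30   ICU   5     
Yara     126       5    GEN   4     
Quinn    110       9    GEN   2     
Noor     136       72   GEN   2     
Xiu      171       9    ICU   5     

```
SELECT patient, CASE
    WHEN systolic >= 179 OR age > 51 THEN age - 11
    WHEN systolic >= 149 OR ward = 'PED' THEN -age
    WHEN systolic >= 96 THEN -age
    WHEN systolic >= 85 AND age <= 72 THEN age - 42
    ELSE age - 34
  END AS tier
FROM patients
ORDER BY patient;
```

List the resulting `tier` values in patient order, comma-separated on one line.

-12, -27, -13, 61, 78, -9, -37, -30, -51, -9, -5

patient=Bob: systolic >= 149 OR ward = 'PED' → -12
patient=Eve: systolic >= 149 OR ward = 'PED' → -27
patient=Ines: ELSE → -13
patient=Noor: systolic >= 179 OR age > 51 → 61
patient=Omar: systolic >= 179 OR age > 51 → 78
patient=Quinn: systolic >= 96 → -9
patient=Uma: systolic >= 149 OR ward = 'PED' → -37
patient=Vik: systolic >= 149 OR ward = 'PED' → -30
patient=Wes: systolic >= 96 → -51
patient=Xiu: systolic >= 149 OR ward = 'PED' → -9
patient=Yara: systolic >= 96 → -5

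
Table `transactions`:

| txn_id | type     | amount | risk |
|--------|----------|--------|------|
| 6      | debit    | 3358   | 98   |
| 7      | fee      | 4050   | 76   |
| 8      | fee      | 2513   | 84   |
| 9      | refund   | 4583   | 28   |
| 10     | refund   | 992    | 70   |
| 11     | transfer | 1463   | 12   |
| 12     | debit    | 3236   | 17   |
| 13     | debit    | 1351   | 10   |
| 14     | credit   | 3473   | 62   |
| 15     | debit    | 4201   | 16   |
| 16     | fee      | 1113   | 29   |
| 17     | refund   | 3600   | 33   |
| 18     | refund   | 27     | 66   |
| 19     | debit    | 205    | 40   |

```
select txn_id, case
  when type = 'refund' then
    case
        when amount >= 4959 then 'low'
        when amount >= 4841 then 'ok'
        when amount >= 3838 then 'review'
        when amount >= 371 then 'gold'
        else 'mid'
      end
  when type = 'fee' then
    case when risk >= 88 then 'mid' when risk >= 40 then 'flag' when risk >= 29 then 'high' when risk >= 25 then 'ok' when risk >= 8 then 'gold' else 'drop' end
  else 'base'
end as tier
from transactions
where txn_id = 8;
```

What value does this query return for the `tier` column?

txn_id = 8: type=fee, amount=2513, risk=84.
type='fee' → inner[risk >= 40] → flag

flag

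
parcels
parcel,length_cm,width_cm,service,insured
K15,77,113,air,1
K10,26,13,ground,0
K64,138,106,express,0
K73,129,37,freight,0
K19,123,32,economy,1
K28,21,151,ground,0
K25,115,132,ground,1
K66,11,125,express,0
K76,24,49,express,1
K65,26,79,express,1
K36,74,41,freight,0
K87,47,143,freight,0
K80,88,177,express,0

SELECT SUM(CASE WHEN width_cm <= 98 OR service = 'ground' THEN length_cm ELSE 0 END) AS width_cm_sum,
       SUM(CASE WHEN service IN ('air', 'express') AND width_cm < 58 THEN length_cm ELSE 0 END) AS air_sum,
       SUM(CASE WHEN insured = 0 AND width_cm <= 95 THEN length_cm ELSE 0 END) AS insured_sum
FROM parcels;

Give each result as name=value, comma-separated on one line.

[width_cm_sum: width_cm <= 98 OR service = 'ground']
parcel=K15: ✗
parcel=K10: ✓ → 26
parcel=K64: ✗
parcel=K73: ✓ → 129
parcel=K19: ✓ → 123
parcel=K28: ✓ → 21
parcel=K25: ✓ → 115
parcel=K66: ✗
parcel=K76: ✓ → 24
parcel=K65: ✓ → 26
parcel=K36: ✓ → 74
parcel=K87: ✗
parcel=K80: ✗
width_cm_sum = 26 + 129 + 123 + 21 + 115 + 24 + 26 + 74 = 538
—
[air_sum: service IN ('air', 'express') AND width_cm < 58]
parcel=K15: ✗
parcel=K10: ✗
parcel=K64: ✗
parcel=K73: ✗
parcel=K19: ✗
parcel=K28: ✗
parcel=K25: ✗
parcel=K66: ✗
parcel=K76: ✓ → 24
parcel=K65: ✗
parcel=K36: ✗
parcel=K87: ✗
parcel=K80: ✗
air_sum = 24
—
[insured_sum: insured = 0 AND width_cm <= 95]
parcel=K15: ✗
parcel=K10: ✓ → 26
parcel=K64: ✗
parcel=K73: ✓ → 129
parcel=K19: ✗
parcel=K28: ✗
parcel=K25: ✗
parcel=K66: ✗
parcel=K76: ✗
parcel=K65: ✗
parcel=K36: ✓ → 74
parcel=K87: ✗
parcel=K80: ✗
insured_sum = 26 + 129 + 74 = 229

width_cm_sum=538, air_sum=24, insured_sum=229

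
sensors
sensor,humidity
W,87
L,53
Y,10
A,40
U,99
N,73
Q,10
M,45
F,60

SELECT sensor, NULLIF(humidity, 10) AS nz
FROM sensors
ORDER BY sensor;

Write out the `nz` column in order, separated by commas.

40, 60, 53, 45, 73, NULL, 99, 87, NULL

sensor=A: humidity=40 vs 10: differ → 40
sensor=F: humidity=60 vs 10: differ → 60
sensor=L: humidity=53 vs 10: differ → 53
sensor=M: humidity=45 vs 10: differ → 45
sensor=N: humidity=73 vs 10: differ → 73
sensor=Q: humidity=10 vs 10: equal → NULL
sensor=U: humidity=99 vs 10: differ → 99
sensor=W: humidity=87 vs 10: differ → 87
sensor=Y: humidity=10 vs 10: equal → NULL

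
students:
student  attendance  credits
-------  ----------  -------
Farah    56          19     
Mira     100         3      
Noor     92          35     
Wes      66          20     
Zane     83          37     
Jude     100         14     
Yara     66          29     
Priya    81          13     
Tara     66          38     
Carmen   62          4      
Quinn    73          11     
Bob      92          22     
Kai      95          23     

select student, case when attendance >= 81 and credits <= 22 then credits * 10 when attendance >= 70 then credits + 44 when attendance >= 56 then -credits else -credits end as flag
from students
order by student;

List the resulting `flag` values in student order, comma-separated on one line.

student=Bob: attendance >= 81 and credits <= 22 → 220
student=Carmen: attendance >= 56 → -4
student=Farah: attendance >= 56 → -19
student=Jude: attendance >= 81 and credits <= 22 → 140
student=Kai: attendance >= 70 → 67
student=Mira: attendance >= 81 and credits <= 22 → 30
student=Noor: attendance >= 70 → 79
student=Priya: attendance >= 81 and credits <= 22 → 130
student=Quinn: attendance >= 70 → 55
student=Tara: attendance >= 56 → -38
student=Wes: attendance >= 56 → -20
student=Yara: attendance >= 56 → -29
student=Zane: attendance >= 70 → 81

220, -4, -19, 140, 67, 30, 79, 130, 55, -38, -20, -29, 81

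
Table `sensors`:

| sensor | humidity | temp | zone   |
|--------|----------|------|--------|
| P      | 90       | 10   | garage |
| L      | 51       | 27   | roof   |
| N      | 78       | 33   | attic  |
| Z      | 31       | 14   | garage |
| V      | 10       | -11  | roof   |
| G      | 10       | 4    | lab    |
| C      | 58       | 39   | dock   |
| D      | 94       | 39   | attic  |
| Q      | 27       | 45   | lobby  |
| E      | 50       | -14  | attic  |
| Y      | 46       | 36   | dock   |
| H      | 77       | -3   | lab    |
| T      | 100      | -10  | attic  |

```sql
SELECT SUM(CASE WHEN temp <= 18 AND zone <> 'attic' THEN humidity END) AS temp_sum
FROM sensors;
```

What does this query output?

218

sensor=P: ✓ → 90
sensor=L: ✗
sensor=N: ✗
sensor=Z: ✓ → 31
sensor=V: ✓ → 10
sensor=G: ✓ → 10
sensor=C: ✗
sensor=D: ✗
sensor=Q: ✗
sensor=E: ✗
sensor=Y: ✗
sensor=H: ✓ → 77
sensor=T: ✗
temp_sum = 90 + 31 + 10 + 10 + 77 = 218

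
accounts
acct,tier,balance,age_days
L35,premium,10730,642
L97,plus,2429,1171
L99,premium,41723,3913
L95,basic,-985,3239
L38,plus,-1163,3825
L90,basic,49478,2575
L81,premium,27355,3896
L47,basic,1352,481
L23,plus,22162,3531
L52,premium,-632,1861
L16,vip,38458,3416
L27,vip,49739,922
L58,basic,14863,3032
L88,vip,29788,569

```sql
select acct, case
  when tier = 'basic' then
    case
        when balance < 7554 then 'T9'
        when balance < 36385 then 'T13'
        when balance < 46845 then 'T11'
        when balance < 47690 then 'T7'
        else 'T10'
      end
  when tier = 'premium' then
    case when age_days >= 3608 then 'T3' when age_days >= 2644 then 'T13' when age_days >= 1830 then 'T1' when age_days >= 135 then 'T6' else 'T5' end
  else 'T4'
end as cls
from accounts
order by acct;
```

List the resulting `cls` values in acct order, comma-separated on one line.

acct=L16: tier='vip' → outer ELSE → T4
acct=L23: tier='plus' → outer ELSE → T4
acct=L27: tier='vip' → outer ELSE → T4
acct=L35: tier='premium' → inner[age_days >= 135] → T6
acct=L38: tier='plus' → outer ELSE → T4
acct=L47: tier='basic' → inner[balance < 7554] → T9
acct=L52: tier='premium' → inner[age_days >= 1830] → T1
acct=L58: tier='basic' → inner[balance < 36385] → T13
acct=L81: tier='premium' → inner[age_days >= 3608] → T3
acct=L88: tier='vip' → outer ELSE → T4
acct=L90: tier='basic' → inner[ELSE] → T10
acct=L95: tier='basic' → inner[balance < 7554] → T9
acct=L97: tier='plus' → outer ELSE → T4
acct=L99: tier='premium' → inner[age_days >= 3608] → T3

T4, T4, T4, T6, T4, T9, T1, T13, T3, T4, T10, T9, T4, T3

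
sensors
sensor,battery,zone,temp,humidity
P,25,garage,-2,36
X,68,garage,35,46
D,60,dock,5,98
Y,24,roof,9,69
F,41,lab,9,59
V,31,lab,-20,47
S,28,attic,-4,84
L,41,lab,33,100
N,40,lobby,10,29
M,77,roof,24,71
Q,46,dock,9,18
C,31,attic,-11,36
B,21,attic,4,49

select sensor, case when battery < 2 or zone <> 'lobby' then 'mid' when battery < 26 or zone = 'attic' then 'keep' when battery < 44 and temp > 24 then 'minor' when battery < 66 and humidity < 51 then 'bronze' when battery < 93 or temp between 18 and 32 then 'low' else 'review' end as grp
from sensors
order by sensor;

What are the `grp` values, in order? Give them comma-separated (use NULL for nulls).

sensor=B: battery < 2 or zone <> 'lobby' → mid
sensor=C: battery < 2 or zone <> 'lobby' → mid
sensor=D: battery < 2 or zone <> 'lobby' → mid
sensor=F: battery < 2 or zone <> 'lobby' → mid
sensor=L: battery < 2 or zone <> 'lobby' → mid
sensor=M: battery < 2 or zone <> 'lobby' → mid
sensor=N: battery < 66 and humidity < 51 → bronze
sensor=P: battery < 2 or zone <> 'lobby' → mid
sensor=Q: battery < 2 or zone <> 'lobby' → mid
sensor=S: battery < 2 or zone <> 'lobby' → mid
sensor=V: battery < 2 or zone <> 'lobby' → mid
sensor=X: battery < 2 or zone <> 'lobby' → mid
sensor=Y: battery < 2 or zone <> 'lobby' → mid

mid, mid, mid, mid, mid, mid, bronze, mid, mid, mid, mid, mid, mid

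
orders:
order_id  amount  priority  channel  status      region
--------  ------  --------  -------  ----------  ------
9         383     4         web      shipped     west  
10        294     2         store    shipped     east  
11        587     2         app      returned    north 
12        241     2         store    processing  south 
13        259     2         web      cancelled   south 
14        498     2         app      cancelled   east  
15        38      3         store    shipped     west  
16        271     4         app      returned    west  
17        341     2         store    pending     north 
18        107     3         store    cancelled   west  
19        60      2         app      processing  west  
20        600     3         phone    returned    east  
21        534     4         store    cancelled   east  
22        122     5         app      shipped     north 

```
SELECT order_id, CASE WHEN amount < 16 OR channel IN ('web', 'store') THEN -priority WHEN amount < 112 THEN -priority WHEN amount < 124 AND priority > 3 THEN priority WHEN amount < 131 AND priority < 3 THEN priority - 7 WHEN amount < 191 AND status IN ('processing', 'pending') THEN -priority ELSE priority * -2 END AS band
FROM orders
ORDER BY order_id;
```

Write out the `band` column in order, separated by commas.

order_id=9: amount < 16 OR channel IN ('web', 'store') → -4
order_id=10: amount < 16 OR channel IN ('web', 'store') → -2
order_id=11: ELSE → -4
order_id=12: amount < 16 OR channel IN ('web', 'store') → -2
order_id=13: amount < 16 OR channel IN ('web', 'store') → -2
order_id=14: ELSE → -4
order_id=15: amount < 16 OR channel IN ('web', 'store') → -3
order_id=16: ELSE → -8
order_id=17: amount < 16 OR channel IN ('web', 'store') → -2
order_id=18: amount < 16 OR channel IN ('web', 'store') → -3
order_id=19: amount < 112 → -2
order_id=20: ELSE → -6
order_id=21: amount < 16 OR channel IN ('web', 'store') → -4
order_id=22: amount < 124 AND priority > 3 → 5

-4, -2, -4, -2, -2, -4, -3, -8, -2, -3, -2, -6, -4, 5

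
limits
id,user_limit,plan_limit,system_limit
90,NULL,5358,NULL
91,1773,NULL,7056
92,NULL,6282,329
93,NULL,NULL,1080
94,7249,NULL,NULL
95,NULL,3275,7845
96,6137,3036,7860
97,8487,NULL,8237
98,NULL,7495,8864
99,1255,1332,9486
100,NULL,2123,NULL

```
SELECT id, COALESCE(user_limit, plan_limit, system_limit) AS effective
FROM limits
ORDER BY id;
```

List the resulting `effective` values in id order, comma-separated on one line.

5358, 1773, 6282, 1080, 7249, 3275, 6137, 8487, 7495, 1255, 2123

id=90: user_limit=NULL, plan_limit=5358 → 5358
id=91: user_limit=1773 → 1773
id=92: user_limit=NULL, plan_limit=6282 → 6282
id=93: user_limit=NULL, plan_limit=NULL, system_limit=1080 → 1080
id=94: user_limit=7249 → 7249
id=95: user_limit=NULL, plan_limit=3275 → 3275
id=96: user_limit=6137 → 6137
id=97: user_limit=8487 → 8487
id=98: user_limit=NULL, plan_limit=7495 → 7495
id=99: user_limit=1255 → 1255
id=100: user_limit=NULL, plan_limit=2123 → 2123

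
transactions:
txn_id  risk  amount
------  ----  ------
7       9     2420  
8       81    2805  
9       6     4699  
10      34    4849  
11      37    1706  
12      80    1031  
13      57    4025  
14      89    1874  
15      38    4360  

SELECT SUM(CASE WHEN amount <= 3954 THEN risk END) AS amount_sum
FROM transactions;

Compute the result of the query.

txn_id=7: ✓ → 9
txn_id=8: ✓ → 81
txn_id=9: ✗
txn_id=10: ✗
txn_id=11: ✓ → 37
txn_id=12: ✓ → 80
txn_id=13: ✗
txn_id=14: ✓ → 89
txn_id=15: ✗
amount_sum = 9 + 81 + 37 + 80 + 89 = 296

296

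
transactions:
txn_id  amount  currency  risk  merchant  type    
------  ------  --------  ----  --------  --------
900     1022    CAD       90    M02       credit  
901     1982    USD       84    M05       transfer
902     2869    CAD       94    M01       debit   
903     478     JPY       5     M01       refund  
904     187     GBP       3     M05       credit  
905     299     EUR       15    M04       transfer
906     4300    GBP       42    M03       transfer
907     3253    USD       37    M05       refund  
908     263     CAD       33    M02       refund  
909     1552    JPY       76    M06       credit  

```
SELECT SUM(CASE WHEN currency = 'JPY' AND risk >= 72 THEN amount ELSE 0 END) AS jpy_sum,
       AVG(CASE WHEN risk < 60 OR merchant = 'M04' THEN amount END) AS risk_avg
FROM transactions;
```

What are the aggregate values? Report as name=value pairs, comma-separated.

[jpy_sum: currency = 'JPY' AND risk >= 72]
txn_id=900: ✗
txn_id=901: ✗
txn_id=902: ✗
txn_id=903: ✗
txn_id=904: ✗
txn_id=905: ✗
txn_id=906: ✗
txn_id=907: ✗
txn_id=908: ✗
txn_id=909: ✓ → 1552
jpy_sum = 1552
—
[risk_avg: risk < 60 OR merchant = 'M04']
txn_id=900: ✗
txn_id=901: ✗
txn_id=902: ✗
txn_id=903: ✓ → 478
txn_id=904: ✓ → 187
txn_id=905: ✓ → 299
txn_id=906: ✓ → 4300
txn_id=907: ✓ → 3253
txn_id=908: ✓ → 263
txn_id=909: ✗
risk_avg = (478 + 187 + 299 + 4300 + 3253 + 263) / 6 = 1463.3333333333

jpy_sum=1552, risk_avg=1463.3333333333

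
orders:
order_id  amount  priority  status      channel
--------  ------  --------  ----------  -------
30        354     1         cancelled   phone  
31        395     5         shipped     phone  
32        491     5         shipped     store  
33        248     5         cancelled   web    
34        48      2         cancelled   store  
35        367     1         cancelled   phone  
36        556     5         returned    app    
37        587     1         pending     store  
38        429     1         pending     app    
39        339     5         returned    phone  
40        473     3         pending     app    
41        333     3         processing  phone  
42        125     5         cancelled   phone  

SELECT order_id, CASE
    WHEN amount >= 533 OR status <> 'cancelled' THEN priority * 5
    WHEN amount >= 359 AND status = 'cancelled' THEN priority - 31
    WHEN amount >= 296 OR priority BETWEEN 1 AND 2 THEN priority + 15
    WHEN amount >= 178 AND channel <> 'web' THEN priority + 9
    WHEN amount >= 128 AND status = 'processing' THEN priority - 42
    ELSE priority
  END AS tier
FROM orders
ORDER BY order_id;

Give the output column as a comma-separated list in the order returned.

16, 25, 25, 5, 17, -30, 25, 5, 5, 25, 15, 15, 5

order_id=30: amount >= 296 OR priority BETWEEN 1 AND 2 → 16
order_id=31: amount >= 533 OR status <> 'cancelled' → 25
order_id=32: amount >= 533 OR status <> 'cancelled' → 25
order_id=33: ELSE → 5
order_id=34: amount >= 296 OR priority BETWEEN 1 AND 2 → 17
order_id=35: amount >= 359 AND status = 'cancelled' → -30
order_id=36: amount >= 533 OR status <> 'cancelled' → 25
order_id=37: amount >= 533 OR status <> 'cancelled' → 5
order_id=38: amount >= 533 OR status <> 'cancelled' → 5
order_id=39: amount >= 533 OR status <> 'cancelled' → 25
order_id=40: amount >= 533 OR status <> 'cancelled' → 15
order_id=41: amount >= 533 OR status <> 'cancelled' → 15
order_id=42: ELSE → 5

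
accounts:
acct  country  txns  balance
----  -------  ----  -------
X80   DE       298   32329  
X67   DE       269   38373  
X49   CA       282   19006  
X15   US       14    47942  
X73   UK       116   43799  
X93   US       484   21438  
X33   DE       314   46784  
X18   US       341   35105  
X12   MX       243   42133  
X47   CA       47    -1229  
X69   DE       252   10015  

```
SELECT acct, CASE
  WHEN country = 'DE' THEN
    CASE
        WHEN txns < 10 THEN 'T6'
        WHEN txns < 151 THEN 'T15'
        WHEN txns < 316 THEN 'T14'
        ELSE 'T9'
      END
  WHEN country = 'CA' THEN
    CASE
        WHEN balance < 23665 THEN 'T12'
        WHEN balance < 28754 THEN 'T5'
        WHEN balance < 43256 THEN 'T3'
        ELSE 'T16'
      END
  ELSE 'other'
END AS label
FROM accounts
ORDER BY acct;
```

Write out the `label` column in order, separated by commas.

acct=X12: country='MX' → outer ELSE → other
acct=X15: country='US' → outer ELSE → other
acct=X18: country='US' → outer ELSE → other
acct=X33: country='DE' → inner[txns < 316] → T14
acct=X47: country='CA' → inner[balance < 23665] → T12
acct=X49: country='CA' → inner[balance < 23665] → T12
acct=X67: country='DE' → inner[txns < 316] → T14
acct=X69: country='DE' → inner[txns < 316] → T14
acct=X73: country='UK' → outer ELSE → other
acct=X80: country='DE' → inner[txns < 316] → T14
acct=X93: country='US' → outer ELSE → other

other, other, other, T14, T12, T12, T14, T14, other, T14, other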